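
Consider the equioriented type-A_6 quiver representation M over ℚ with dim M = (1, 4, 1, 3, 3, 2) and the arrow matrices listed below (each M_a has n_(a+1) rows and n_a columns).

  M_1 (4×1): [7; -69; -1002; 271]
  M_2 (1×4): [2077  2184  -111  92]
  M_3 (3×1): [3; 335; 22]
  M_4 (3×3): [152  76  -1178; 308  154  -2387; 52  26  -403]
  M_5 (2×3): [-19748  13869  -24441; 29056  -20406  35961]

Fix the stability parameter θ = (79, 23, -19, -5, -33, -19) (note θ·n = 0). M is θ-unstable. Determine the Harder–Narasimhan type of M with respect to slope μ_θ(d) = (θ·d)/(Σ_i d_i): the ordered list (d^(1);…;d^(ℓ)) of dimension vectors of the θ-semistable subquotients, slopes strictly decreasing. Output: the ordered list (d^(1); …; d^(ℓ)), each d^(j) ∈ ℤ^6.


Barcode: M ≅ I[1,4], I[2,2]^3, I[4,4], I[4,6], I[5,5], I[5,6]. HN layers by μ_θ (5 steps, strictly decreasing):
  μ^(1)=23; μ^(2)=39/2; μ^(3)=-5; μ^(4)=-19; μ^(5)=-33

((0, 3, 0, 0, 0, 0); (1, 1, 1, 1, 0, 0); (0, 0, 0, 1, 0, 0); (0, 0, 0, 1, 1, 2); (0, 0, 0, 0, 2, 0))


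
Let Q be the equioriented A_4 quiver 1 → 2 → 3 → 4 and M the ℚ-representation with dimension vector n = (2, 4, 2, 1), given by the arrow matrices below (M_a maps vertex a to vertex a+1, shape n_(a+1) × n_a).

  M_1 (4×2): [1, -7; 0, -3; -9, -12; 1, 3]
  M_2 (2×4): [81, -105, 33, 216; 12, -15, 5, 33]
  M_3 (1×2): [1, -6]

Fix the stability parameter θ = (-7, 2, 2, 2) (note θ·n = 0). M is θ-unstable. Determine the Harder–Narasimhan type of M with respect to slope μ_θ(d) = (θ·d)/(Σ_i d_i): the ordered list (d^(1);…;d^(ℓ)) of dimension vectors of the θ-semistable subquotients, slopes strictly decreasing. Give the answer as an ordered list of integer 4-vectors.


Interval decomposition of M: I[1,2]^2, I[2,3], I[2,4].
HN type (ℓ=2): μ^(1)=2; μ^(2)=-7

((0, 4, 2, 1); (2, 0, 0, 0))


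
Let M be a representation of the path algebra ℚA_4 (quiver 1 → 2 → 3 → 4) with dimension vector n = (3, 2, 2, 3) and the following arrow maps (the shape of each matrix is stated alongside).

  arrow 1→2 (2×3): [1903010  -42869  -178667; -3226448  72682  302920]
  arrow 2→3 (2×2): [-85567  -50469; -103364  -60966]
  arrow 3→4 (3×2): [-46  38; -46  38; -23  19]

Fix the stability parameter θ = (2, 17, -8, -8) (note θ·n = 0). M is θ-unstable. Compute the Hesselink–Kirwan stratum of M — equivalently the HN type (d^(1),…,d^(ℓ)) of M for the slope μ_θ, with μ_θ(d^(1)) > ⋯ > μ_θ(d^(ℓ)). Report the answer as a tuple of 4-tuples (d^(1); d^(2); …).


Via rank(M_{q-1}∘⋯∘M_p): M ≅ I[1,1], I[1,3], I[1,4], I[4,4]^2.
μ_θ-semistable layers: μ^(1)=9/2; μ^(2)=2; μ^(3)=3/4; μ^(4)=-8

((0, 1, 1, 0); (2, 0, 0, 0); (1, 1, 1, 1); (0, 0, 0, 2))


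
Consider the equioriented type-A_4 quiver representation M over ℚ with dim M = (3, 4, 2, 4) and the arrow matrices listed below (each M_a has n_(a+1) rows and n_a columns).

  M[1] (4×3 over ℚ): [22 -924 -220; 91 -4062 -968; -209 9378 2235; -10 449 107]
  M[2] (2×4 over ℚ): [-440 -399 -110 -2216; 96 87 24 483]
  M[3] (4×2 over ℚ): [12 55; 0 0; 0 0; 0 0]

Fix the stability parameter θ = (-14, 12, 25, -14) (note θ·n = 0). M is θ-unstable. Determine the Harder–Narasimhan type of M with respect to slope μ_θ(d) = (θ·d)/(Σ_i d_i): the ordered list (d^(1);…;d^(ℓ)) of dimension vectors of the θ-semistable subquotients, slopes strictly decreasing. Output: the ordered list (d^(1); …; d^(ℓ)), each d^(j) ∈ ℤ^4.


Barcode: M ≅ I[1,2], I[1,3], I[1,4], I[2,2], I[4,4]^3. HN layers by μ_θ (4 steps, strictly decreasing):
  μ^(1)=25; μ^(2)=12; μ^(3)=23/3; μ^(4)=-14

((0, 0, 1, 0); (0, 3, 0, 0); (0, 1, 1, 1); (3, 0, 0, 3))


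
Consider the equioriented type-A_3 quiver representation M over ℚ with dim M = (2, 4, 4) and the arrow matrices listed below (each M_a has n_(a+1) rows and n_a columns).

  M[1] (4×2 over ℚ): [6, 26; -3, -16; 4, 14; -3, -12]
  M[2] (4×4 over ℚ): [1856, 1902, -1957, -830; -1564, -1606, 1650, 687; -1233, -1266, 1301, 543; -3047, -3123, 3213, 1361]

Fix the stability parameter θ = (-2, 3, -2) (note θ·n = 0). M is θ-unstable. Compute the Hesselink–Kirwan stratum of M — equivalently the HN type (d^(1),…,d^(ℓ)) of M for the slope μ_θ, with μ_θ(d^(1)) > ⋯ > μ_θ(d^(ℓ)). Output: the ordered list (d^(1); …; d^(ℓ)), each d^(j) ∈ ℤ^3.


Via rank(M_{q-1}∘⋯∘M_p): M ≅ I[1,3]^2, I[2,3]^2.
μ_θ-semistable layers: μ^(1)=1/2; μ^(2)=-2

((0, 4, 4); (2, 0, 0))


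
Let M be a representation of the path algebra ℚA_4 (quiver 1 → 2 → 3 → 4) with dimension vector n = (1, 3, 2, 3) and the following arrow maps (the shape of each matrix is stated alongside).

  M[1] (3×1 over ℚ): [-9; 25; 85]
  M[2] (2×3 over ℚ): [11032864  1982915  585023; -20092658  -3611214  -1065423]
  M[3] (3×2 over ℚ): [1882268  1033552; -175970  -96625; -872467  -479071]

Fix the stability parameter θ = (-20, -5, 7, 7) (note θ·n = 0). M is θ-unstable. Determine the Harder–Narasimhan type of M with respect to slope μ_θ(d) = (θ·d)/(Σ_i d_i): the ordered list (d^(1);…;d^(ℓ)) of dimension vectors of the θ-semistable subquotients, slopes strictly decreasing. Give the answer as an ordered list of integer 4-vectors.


Via rank(M_{q-1}∘⋯∘M_p): M ≅ I[1,4], I[2,2], I[2,4], I[4,4].
μ_θ-semistable layers: μ^(1)=7; μ^(2)=-5; μ^(3)=-20

((0, 0, 2, 3); (0, 3, 0, 0); (1, 0, 0, 0))


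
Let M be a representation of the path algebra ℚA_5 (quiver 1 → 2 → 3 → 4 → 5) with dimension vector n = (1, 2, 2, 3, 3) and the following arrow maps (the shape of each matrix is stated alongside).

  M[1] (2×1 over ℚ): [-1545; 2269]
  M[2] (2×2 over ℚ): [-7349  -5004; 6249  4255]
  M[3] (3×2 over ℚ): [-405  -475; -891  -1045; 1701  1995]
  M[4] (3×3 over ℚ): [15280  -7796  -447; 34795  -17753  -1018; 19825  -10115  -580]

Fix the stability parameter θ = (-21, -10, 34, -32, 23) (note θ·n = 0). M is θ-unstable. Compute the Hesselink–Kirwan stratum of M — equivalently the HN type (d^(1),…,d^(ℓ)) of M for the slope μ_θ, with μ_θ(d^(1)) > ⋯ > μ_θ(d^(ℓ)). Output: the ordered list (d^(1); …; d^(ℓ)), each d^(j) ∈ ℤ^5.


Via rank(M_{q-1}∘⋯∘M_p): M ≅ I[1,5], I[2,3], I[4,4], I[4,5], I[5,5].
μ_θ-semistable layers: μ^(1)=34; μ^(2)=23; μ^(3)=1; μ^(4)=-10; μ^(5)=-21; μ^(6)=-32

((0, 0, 1, 0, 0); (0, 0, 0, 0, 3); (0, 0, 1, 1, 0); (0, 2, 0, 0, 0); (1, 0, 0, 0, 0); (0, 0, 0, 2, 0))


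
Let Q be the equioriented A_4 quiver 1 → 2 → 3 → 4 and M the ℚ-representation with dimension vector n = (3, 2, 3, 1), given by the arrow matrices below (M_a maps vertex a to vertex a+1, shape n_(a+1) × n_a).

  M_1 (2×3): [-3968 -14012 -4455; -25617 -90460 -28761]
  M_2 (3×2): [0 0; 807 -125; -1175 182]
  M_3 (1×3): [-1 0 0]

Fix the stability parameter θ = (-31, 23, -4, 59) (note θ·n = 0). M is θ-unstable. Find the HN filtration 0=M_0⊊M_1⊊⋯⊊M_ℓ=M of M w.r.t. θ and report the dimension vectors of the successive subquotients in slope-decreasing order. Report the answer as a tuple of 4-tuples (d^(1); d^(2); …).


Interval decomposition of M: I[1,1], I[1,3]^2, I[3,4].
HN type (ℓ=4): μ^(1)=59; μ^(2)=19/2; μ^(3)=-4; μ^(4)=-31

((0, 0, 0, 1); (0, 2, 2, 0); (0, 0, 1, 0); (3, 0, 0, 0))


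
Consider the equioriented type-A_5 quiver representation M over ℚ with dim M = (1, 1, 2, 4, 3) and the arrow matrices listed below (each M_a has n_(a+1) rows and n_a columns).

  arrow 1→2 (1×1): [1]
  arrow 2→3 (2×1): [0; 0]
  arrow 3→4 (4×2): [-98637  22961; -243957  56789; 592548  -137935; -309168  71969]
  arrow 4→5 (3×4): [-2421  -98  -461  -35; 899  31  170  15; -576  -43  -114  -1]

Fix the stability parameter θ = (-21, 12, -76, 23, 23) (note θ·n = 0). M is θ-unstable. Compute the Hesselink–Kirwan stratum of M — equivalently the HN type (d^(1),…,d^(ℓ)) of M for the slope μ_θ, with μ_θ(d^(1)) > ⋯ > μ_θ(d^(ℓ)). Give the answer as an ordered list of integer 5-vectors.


Barcode: M ≅ I[1,2], I[3,5]^2, I[4,4], I[4,5]. HN layers by μ_θ (4 steps, strictly decreasing):
  μ^(1)=23; μ^(2)=12; μ^(3)=-21; μ^(4)=-76

((0, 0, 0, 4, 3); (0, 1, 0, 0, 0); (1, 0, 0, 0, 0); (0, 0, 2, 0, 0))


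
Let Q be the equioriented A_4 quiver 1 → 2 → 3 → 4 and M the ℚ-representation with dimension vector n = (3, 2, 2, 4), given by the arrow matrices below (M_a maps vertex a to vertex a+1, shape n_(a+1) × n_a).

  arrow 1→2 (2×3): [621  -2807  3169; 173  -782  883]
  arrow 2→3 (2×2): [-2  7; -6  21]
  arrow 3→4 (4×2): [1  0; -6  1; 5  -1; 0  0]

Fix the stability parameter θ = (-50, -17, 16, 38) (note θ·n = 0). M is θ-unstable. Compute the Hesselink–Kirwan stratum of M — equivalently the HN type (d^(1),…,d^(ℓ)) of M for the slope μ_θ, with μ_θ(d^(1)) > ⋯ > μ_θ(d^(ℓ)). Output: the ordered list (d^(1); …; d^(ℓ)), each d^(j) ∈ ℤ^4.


Interval decomposition of M: I[1,1], I[1,2], I[1,4], I[3,4], I[4,4]^2.
HN type (ℓ=4): μ^(1)=38; μ^(2)=16; μ^(3)=-17; μ^(4)=-50

((0, 0, 0, 4); (0, 0, 2, 0); (0, 2, 0, 0); (3, 0, 0, 0))


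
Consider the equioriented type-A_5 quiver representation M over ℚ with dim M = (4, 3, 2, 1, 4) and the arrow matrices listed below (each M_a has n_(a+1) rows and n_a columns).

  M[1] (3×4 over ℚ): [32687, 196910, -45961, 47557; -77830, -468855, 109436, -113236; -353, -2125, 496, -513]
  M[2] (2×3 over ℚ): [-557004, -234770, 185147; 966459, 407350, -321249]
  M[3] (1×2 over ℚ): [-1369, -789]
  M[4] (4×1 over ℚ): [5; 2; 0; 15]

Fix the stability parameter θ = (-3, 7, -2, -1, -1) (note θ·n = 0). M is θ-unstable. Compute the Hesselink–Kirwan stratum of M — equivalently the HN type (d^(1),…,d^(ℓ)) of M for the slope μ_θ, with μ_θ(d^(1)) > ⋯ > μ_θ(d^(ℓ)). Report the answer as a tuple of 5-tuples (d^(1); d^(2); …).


Via rank(M_{q-1}∘⋯∘M_p): M ≅ I[1,1], I[1,2], I[1,3], I[1,5], I[5,5]^3.
μ_θ-semistable layers: μ^(1)=7; μ^(2)=5/2; μ^(3)=3/4; μ^(4)=-1; μ^(5)=-3

((0, 1, 0, 0, 0); (0, 1, 1, 0, 0); (0, 1, 1, 1, 1); (0, 0, 0, 0, 3); (4, 0, 0, 0, 0))


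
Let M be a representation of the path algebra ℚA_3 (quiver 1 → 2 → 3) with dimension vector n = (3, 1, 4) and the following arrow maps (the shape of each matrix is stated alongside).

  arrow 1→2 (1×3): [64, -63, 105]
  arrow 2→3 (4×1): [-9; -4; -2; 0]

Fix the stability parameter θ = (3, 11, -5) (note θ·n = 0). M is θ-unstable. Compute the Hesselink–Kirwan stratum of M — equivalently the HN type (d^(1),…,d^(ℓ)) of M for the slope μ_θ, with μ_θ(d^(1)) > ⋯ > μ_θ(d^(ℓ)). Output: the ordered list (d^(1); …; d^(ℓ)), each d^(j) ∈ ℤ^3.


Barcode: M ≅ I[1,1]^2, I[1,3], I[3,3]^3. HN layers by μ_θ (2 steps, strictly decreasing):
  μ^(1)=3; μ^(2)=-5

((3, 1, 1); (0, 0, 3))


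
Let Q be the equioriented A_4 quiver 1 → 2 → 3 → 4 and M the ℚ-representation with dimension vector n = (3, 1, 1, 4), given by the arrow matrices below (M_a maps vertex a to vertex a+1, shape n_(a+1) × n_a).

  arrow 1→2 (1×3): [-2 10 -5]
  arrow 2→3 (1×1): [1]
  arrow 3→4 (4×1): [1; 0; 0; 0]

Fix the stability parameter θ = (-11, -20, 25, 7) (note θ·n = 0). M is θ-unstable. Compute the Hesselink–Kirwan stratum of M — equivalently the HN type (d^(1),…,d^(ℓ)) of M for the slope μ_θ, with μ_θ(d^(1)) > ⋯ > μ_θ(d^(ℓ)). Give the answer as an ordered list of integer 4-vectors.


Barcode: M ≅ I[1,1]^2, I[1,4], I[4,4]^3. HN layers by μ_θ (4 steps, strictly decreasing):
  μ^(1)=16; μ^(2)=7; μ^(3)=-11; μ^(4)=-31/2

((0, 0, 1, 1); (0, 0, 0, 3); (2, 0, 0, 0); (1, 1, 0, 0))


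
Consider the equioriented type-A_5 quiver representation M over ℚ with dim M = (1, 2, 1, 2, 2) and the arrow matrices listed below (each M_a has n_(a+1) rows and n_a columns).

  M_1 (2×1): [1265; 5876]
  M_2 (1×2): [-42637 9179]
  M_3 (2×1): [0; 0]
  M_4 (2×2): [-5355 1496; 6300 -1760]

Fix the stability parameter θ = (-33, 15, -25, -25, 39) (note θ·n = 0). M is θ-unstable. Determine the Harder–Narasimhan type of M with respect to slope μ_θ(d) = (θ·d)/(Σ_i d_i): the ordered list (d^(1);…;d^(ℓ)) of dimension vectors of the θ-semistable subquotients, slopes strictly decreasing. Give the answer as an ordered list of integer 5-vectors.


Interval decomposition of M: I[1,3], I[2,2], I[4,4], I[4,5], I[5,5].
HN type (ℓ=5): μ^(1)=39; μ^(2)=15; μ^(3)=-5; μ^(4)=-25; μ^(5)=-33

((0, 0, 0, 0, 2); (0, 1, 0, 0, 0); (0, 1, 1, 0, 0); (0, 0, 0, 2, 0); (1, 0, 0, 0, 0))


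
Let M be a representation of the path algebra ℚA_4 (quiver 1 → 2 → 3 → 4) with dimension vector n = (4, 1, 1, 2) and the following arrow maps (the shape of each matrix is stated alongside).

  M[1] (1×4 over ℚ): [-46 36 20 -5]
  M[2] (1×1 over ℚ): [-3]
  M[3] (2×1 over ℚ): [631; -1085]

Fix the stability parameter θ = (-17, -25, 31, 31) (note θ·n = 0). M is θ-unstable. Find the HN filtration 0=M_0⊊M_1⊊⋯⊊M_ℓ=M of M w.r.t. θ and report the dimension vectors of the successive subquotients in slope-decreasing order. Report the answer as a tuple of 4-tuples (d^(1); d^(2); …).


Interval decomposition of M: I[1,1]^3, I[1,4], I[4,4].
HN type (ℓ=3): μ^(1)=31; μ^(2)=-17; μ^(3)=-21

((0, 0, 1, 2); (3, 0, 0, 0); (1, 1, 0, 0))


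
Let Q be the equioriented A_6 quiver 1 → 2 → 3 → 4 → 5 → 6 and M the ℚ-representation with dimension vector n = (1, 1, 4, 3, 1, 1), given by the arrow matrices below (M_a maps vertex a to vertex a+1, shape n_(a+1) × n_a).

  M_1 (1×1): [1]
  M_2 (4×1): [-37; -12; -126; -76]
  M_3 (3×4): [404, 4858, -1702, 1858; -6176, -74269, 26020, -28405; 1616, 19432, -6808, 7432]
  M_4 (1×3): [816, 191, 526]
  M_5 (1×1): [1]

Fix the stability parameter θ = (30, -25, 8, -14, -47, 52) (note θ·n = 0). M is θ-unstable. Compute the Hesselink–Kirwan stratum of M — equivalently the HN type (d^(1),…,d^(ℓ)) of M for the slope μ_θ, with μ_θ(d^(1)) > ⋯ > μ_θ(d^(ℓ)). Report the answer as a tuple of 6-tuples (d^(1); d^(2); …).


Barcode: M ≅ I[1,3], I[3,3], I[3,4], I[3,6], I[4,4]. HN layers by μ_θ (6 steps, strictly decreasing):
  μ^(1)=52; μ^(2)=8; μ^(3)=5/2; μ^(4)=-3; μ^(5)=-14; μ^(6)=-53/3

((0, 0, 0, 0, 0, 1); (0, 0, 2, 0, 0, 0); (1, 1, 0, 0, 0, 0); (0, 0, 1, 1, 0, 0); (0, 0, 0, 1, 0, 0); (0, 0, 1, 1, 1, 0))


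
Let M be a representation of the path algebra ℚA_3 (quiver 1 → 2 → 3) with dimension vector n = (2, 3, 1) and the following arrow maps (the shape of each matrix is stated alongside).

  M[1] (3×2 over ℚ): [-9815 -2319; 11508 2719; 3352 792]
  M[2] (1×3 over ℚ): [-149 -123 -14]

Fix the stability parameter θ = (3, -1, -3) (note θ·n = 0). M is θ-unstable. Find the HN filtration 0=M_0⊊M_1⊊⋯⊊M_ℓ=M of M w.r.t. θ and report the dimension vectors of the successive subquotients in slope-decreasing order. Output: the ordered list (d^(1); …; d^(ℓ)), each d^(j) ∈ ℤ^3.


Interval decomposition of M: I[1,2], I[1,3], I[2,2].
HN type (ℓ=3): μ^(1)=1; μ^(2)=-1/3; μ^(3)=-1

((1, 1, 0); (1, 1, 1); (0, 1, 0))


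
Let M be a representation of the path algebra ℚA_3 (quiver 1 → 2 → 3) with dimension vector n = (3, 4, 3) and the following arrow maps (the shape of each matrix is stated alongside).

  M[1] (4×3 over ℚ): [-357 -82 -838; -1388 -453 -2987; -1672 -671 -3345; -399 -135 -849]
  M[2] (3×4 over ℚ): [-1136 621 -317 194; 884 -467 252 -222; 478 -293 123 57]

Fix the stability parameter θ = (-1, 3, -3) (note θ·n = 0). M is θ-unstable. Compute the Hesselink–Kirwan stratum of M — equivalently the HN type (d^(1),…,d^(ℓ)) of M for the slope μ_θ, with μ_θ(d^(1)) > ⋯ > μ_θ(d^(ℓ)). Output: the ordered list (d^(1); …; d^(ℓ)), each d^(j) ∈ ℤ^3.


Interval decomposition of M: I[1,1], I[1,3]^2, I[2,2], I[2,3].
HN type (ℓ=3): μ^(1)=3; μ^(2)=0; μ^(3)=-1

((0, 1, 0); (0, 3, 3); (3, 0, 0))


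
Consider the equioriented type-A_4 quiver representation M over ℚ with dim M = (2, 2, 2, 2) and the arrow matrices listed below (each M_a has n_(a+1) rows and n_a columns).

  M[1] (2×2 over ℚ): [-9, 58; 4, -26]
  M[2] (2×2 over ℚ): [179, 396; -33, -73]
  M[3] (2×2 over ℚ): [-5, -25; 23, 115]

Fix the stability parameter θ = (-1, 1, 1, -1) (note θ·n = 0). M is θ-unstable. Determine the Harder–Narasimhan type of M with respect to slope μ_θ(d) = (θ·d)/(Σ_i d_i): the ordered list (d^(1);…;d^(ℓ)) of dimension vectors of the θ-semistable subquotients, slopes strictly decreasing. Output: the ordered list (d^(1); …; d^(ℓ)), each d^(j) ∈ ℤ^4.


Interval decomposition of M: I[1,3], I[1,4], I[4,4].
HN type (ℓ=3): μ^(1)=1; μ^(2)=1/3; μ^(3)=-1

((0, 1, 1, 0); (0, 1, 1, 1); (2, 0, 0, 1))


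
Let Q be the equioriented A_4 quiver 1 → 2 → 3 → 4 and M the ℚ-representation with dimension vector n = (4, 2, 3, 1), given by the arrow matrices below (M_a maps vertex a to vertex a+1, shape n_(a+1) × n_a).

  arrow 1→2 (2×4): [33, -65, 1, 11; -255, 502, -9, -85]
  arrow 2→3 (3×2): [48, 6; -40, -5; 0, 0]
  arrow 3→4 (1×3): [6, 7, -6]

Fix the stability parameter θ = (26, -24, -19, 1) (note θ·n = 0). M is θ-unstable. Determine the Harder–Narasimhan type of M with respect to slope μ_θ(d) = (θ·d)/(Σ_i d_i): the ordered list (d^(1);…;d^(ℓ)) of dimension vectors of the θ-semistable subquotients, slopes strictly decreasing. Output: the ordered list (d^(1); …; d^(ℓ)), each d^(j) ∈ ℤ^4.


Barcode: M ≅ I[1,1]^2, I[1,2], I[1,4], I[3,3]^2. HN layers by μ_θ (4 steps, strictly decreasing):
  μ^(1)=26; μ^(2)=1; μ^(3)=-17/3; μ^(4)=-19

((2, 0, 0, 0); (1, 1, 0, 1); (1, 1, 1, 0); (0, 0, 2, 0))


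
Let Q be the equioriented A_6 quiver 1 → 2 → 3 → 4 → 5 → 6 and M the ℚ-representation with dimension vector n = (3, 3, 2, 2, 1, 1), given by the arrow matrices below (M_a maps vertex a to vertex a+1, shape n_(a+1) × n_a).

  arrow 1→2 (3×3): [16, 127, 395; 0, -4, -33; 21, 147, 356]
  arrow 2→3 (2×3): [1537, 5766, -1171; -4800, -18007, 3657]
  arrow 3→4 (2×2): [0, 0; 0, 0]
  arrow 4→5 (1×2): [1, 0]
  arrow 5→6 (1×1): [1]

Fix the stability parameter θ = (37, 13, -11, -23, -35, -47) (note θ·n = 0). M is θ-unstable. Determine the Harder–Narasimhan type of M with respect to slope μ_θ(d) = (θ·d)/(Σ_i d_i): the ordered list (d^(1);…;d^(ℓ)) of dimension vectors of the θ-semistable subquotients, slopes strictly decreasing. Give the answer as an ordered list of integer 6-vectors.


Via rank(M_{q-1}∘⋯∘M_p): M ≅ I[1,2], I[1,3]^2, I[4,4], I[4,6].
μ_θ-semistable layers: μ^(1)=25; μ^(2)=13; μ^(3)=-23; μ^(4)=-35

((1, 1, 0, 0, 0, 0); (2, 2, 2, 0, 0, 0); (0, 0, 0, 1, 0, 0); (0, 0, 0, 1, 1, 1))


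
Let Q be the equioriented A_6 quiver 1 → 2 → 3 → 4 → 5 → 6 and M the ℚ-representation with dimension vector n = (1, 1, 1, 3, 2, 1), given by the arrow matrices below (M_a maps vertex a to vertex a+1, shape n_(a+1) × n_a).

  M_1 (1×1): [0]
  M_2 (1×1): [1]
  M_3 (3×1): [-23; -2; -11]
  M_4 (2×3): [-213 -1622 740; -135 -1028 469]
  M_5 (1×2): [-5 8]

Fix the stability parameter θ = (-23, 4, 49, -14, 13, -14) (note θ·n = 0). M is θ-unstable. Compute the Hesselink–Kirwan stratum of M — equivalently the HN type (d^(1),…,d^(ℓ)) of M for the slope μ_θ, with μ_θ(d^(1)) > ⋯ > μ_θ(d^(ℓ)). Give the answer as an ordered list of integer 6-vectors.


Interval decomposition of M: I[1,1], I[2,6], I[4,4], I[4,5].
HN type (ℓ=5): μ^(1)=13; μ^(2)=17/2; μ^(3)=4; μ^(4)=-14; μ^(5)=-23

((0, 0, 0, 0, 1, 0); (0, 0, 1, 1, 1, 1); (0, 1, 0, 0, 0, 0); (0, 0, 0, 2, 0, 0); (1, 0, 0, 0, 0, 0))


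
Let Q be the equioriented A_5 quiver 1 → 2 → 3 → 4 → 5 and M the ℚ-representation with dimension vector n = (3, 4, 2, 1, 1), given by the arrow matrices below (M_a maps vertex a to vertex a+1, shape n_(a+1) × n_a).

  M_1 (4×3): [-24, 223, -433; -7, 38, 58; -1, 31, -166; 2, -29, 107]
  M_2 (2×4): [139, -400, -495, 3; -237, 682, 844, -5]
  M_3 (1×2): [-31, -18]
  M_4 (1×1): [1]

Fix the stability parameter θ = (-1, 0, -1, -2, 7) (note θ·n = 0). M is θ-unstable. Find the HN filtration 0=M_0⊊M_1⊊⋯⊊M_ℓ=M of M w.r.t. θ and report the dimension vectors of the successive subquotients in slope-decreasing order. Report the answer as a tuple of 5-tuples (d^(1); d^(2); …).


Interval decomposition of M: I[1,2], I[1,3], I[1,5], I[2,2].
HN type (ℓ=4): μ^(1)=7; μ^(2)=0; μ^(3)=-1/2; μ^(4)=-1

((0, 0, 0, 0, 1); (0, 2, 0, 0, 0); (0, 1, 1, 0, 0); (3, 1, 1, 1, 0))


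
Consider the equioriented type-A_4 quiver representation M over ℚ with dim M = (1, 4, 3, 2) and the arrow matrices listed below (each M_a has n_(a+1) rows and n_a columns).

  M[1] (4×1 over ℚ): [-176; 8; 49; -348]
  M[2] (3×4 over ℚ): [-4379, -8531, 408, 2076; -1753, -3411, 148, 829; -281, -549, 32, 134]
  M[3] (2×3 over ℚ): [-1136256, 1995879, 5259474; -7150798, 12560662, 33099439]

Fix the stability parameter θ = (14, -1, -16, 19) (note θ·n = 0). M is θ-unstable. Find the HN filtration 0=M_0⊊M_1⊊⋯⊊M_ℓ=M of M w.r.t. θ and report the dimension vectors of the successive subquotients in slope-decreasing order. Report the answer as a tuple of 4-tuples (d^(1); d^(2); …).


Via rank(M_{q-1}∘⋯∘M_p): M ≅ I[1,2], I[2,2], I[2,4]^2, I[3,3].
μ_θ-semistable layers: μ^(1)=19; μ^(2)=13/2; μ^(3)=-1; μ^(4)=-17/2; μ^(5)=-16

((0, 0, 0, 2); (1, 1, 0, 0); (0, 1, 0, 0); (0, 2, 2, 0); (0, 0, 1, 0))


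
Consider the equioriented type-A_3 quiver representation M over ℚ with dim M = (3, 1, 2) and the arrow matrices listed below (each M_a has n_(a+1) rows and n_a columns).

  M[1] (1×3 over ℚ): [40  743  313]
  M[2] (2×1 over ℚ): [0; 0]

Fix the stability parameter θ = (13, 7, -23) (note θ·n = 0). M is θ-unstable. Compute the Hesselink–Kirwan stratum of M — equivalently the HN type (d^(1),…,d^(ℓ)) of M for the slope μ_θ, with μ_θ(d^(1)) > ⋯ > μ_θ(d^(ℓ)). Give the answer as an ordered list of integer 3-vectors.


Barcode: M ≅ I[1,1]^2, I[1,2], I[3,3]^2. HN layers by μ_θ (3 steps, strictly decreasing):
  μ^(1)=13; μ^(2)=10; μ^(3)=-23

((2, 0, 0); (1, 1, 0); (0, 0, 2))


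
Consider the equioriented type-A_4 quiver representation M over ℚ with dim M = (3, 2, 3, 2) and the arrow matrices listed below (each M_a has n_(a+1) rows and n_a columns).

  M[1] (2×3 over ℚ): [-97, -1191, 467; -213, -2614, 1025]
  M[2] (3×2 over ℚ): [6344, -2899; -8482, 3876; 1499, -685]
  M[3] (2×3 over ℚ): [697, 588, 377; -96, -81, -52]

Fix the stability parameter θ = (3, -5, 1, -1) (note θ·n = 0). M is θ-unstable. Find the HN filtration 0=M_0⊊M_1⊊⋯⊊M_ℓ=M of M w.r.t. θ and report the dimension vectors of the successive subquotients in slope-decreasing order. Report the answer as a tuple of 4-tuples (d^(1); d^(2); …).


Via rank(M_{q-1}∘⋯∘M_p): M ≅ I[1,1], I[1,3], I[1,4], I[3,4].
μ_θ-semistable layers: μ^(1)=3; μ^(2)=1; μ^(3)=0; μ^(4)=-1

((1, 0, 0, 0); (0, 0, 1, 0); (0, 0, 2, 2); (2, 2, 0, 0))


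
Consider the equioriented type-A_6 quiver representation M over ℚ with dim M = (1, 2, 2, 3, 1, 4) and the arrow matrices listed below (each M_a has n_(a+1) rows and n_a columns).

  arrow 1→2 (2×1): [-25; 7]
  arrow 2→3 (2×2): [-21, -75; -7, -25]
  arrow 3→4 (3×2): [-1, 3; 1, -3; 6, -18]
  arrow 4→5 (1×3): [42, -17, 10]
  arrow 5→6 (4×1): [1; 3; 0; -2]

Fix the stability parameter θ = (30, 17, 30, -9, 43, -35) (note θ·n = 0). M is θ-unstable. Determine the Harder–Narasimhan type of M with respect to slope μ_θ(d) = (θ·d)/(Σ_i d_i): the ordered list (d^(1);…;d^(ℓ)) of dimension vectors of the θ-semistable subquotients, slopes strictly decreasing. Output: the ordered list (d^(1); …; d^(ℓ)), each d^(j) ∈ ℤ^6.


Interval decomposition of M: I[1,2], I[2,3], I[3,6], I[4,4]^2, I[6,6]^3.
HN type (ℓ=6): μ^(1)=30; μ^(2)=47/2; μ^(3)=17; μ^(4)=29/4; μ^(5)=-9; μ^(6)=-35

((0, 0, 1, 0, 0, 0); (1, 1, 0, 0, 0, 0); (0, 1, 0, 0, 0, 0); (0, 0, 1, 1, 1, 1); (0, 0, 0, 2, 0, 0); (0, 0, 0, 0, 0, 3))


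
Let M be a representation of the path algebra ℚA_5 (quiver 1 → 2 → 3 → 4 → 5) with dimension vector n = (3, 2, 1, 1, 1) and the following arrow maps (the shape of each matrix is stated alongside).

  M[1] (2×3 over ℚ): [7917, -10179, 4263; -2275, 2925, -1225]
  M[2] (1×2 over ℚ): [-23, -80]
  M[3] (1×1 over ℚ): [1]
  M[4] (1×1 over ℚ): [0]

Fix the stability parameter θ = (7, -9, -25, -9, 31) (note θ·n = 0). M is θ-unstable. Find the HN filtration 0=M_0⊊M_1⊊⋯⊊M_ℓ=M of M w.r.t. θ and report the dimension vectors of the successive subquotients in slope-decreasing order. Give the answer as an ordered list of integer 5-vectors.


Interval decomposition of M: I[1,1]^2, I[1,4], I[2,2], I[5,5].
HN type (ℓ=3): μ^(1)=31; μ^(2)=7; μ^(3)=-9

((0, 0, 0, 0, 1); (2, 0, 0, 0, 0); (1, 2, 1, 1, 0))


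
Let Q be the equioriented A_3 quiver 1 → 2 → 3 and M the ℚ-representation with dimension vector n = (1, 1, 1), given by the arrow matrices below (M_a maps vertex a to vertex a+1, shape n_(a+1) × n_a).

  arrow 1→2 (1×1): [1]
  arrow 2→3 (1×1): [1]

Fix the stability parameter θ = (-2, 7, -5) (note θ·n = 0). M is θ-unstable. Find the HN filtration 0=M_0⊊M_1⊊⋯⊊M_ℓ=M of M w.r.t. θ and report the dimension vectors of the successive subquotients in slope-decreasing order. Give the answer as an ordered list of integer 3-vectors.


Barcode: M ≅ I[1,3]. HN layers by μ_θ (2 steps, strictly decreasing):
  μ^(1)=1; μ^(2)=-2

((0, 1, 1); (1, 0, 0))


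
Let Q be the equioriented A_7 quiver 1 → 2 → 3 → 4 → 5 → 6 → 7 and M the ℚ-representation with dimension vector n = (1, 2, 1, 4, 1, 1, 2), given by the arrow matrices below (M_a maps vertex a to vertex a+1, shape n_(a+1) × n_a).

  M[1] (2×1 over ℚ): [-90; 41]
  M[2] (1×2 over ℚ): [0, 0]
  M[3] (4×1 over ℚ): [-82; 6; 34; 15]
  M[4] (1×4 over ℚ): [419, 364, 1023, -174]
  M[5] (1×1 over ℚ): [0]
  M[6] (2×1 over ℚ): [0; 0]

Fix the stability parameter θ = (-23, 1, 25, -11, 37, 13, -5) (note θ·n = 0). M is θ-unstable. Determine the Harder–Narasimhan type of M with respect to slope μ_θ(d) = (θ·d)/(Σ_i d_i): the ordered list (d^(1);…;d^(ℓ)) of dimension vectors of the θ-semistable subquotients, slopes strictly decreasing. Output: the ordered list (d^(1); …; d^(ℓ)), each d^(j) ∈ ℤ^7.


Via rank(M_{q-1}∘⋯∘M_p): M ≅ I[1,2], I[2,2], I[3,5], I[4,4]^3, I[6,6], I[7,7]^2.
μ_θ-semistable layers: μ^(1)=37; μ^(2)=13; μ^(3)=7; μ^(4)=1; μ^(5)=-5; μ^(6)=-11; μ^(7)=-23

((0, 0, 0, 0, 1, 0, 0); (0, 0, 0, 0, 0, 1, 0); (0, 0, 1, 1, 0, 0, 0); (0, 2, 0, 0, 0, 0, 0); (0, 0, 0, 0, 0, 0, 2); (0, 0, 0, 3, 0, 0, 0); (1, 0, 0, 0, 0, 0, 0))


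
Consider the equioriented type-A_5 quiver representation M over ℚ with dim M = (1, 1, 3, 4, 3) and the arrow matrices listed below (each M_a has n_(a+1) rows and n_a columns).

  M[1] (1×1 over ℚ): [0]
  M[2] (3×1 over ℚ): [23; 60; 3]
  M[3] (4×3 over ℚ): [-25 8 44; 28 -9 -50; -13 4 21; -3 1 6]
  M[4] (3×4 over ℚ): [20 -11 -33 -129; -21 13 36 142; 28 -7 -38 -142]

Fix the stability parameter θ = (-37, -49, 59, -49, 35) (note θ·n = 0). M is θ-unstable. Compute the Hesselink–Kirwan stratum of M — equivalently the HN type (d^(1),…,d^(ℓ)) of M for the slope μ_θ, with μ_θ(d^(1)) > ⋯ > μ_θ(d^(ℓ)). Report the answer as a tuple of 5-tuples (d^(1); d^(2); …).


Barcode: M ≅ I[1,1], I[2,5], I[3,5]^2, I[4,4]. HN layers by μ_θ (4 steps, strictly decreasing):
  μ^(1)=35; μ^(2)=5; μ^(3)=-37; μ^(4)=-49

((0, 0, 0, 0, 3); (0, 0, 3, 3, 0); (1, 0, 0, 0, 0); (0, 1, 0, 1, 0))


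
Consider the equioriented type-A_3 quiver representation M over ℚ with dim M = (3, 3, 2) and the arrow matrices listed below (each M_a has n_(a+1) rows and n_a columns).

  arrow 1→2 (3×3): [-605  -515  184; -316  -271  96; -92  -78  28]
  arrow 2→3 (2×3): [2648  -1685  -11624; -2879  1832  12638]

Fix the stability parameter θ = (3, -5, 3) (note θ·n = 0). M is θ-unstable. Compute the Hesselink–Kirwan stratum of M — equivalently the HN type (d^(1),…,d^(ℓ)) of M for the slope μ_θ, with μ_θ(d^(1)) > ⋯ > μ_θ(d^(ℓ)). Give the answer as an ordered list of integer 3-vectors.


Barcode: M ≅ I[1,2], I[1,3]^2. HN layers by μ_θ (2 steps, strictly decreasing):
  μ^(1)=3; μ^(2)=-1

((0, 0, 2); (3, 3, 0))


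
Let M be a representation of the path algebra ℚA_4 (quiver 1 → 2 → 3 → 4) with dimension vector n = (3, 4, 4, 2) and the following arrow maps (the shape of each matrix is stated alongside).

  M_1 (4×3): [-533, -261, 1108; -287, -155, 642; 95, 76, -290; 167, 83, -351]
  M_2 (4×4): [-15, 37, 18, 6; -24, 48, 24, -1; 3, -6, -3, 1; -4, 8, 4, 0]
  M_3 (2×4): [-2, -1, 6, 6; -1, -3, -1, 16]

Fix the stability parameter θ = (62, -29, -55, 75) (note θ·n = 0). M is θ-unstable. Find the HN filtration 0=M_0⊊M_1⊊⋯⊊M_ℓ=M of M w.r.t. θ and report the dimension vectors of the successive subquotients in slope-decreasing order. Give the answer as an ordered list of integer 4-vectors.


Interval decomposition of M: I[1,2], I[1,4]^2, I[2,3], I[3,3].
HN type (ℓ=5): μ^(1)=75; μ^(2)=33/2; μ^(3)=-22/3; μ^(4)=-42; μ^(5)=-55

((0, 0, 0, 2); (1, 1, 0, 0); (2, 2, 2, 0); (0, 1, 1, 0); (0, 0, 1, 0))


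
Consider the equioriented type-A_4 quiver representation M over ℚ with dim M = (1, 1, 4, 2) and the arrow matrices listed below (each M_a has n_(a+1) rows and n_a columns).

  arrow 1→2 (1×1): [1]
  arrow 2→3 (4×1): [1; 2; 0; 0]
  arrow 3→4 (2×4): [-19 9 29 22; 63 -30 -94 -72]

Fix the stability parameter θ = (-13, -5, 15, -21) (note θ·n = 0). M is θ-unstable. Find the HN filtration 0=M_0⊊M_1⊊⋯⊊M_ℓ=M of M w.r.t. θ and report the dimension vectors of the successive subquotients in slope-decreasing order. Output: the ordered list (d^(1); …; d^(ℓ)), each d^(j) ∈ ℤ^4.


Via rank(M_{q-1}∘⋯∘M_p): M ≅ I[1,4], I[3,3]^2, I[3,4].
μ_θ-semistable layers: μ^(1)=15; μ^(2)=-3; μ^(3)=-5; μ^(4)=-13

((0, 0, 2, 0); (0, 0, 2, 2); (0, 1, 0, 0); (1, 0, 0, 0))


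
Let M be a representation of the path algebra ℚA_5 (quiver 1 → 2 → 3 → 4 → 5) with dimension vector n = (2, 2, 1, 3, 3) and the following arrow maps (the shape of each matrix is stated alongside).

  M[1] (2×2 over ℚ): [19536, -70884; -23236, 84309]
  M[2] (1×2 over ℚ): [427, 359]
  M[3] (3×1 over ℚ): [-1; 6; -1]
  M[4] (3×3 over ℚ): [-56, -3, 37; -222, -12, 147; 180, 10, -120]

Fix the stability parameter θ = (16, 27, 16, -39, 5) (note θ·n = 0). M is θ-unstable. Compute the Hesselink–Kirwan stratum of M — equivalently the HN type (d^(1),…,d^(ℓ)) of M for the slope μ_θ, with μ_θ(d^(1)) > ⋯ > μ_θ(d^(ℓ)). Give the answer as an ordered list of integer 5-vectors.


Via rank(M_{q-1}∘⋯∘M_p): M ≅ I[1,1], I[1,5], I[2,2], I[4,4], I[4,5], I[5,5].
μ_θ-semistable layers: μ^(1)=27; μ^(2)=16; μ^(3)=5; μ^(4)=-39

((0, 1, 0, 0, 0); (1, 0, 0, 0, 0); (1, 1, 1, 1, 3); (0, 0, 0, 2, 0))


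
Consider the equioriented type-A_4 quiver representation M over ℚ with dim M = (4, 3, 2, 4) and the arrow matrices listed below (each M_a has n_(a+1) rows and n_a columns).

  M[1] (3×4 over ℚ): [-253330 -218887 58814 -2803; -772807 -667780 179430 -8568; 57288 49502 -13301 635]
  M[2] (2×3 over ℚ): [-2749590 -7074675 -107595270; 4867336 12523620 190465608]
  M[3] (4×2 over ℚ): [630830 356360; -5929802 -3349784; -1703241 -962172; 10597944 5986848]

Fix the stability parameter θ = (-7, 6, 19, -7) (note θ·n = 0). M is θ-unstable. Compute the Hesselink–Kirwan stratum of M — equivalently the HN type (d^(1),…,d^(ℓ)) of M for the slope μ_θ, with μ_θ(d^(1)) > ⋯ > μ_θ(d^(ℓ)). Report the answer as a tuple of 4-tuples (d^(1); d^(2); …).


Interval decomposition of M: I[1,1], I[1,2]^2, I[1,4], I[3,3], I[4,4]^3.
HN type (ℓ=3): μ^(1)=19; μ^(2)=6; μ^(3)=-7

((0, 0, 1, 0); (0, 3, 1, 1); (4, 0, 0, 3))


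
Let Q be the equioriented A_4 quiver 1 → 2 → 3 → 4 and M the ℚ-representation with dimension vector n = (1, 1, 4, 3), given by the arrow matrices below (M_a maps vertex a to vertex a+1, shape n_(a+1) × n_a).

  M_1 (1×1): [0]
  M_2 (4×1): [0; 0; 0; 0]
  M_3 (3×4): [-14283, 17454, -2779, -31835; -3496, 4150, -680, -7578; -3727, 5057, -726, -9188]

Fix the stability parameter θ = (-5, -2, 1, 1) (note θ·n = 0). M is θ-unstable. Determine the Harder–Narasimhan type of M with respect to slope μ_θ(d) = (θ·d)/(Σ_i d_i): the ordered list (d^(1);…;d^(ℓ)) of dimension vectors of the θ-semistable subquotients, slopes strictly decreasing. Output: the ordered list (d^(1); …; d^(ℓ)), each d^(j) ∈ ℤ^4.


Via rank(M_{q-1}∘⋯∘M_p): M ≅ I[1,1], I[2,2], I[3,3], I[3,4]^3.
μ_θ-semistable layers: μ^(1)=1; μ^(2)=-2; μ^(3)=-5

((0, 0, 4, 3); (0, 1, 0, 0); (1, 0, 0, 0))


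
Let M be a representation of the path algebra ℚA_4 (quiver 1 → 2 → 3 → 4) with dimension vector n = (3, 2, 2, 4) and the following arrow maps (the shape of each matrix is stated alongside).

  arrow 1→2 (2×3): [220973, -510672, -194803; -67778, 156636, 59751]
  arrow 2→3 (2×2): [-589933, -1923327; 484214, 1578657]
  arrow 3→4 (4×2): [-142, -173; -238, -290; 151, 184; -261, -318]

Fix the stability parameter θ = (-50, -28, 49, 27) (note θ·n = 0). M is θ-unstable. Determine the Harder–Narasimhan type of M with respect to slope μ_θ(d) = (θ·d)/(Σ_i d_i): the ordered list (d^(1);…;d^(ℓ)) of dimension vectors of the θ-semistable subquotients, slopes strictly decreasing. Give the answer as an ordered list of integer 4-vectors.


Barcode: M ≅ I[1,1], I[1,4]^2, I[4,4]^2. HN layers by μ_θ (4 steps, strictly decreasing):
  μ^(1)=38; μ^(2)=27; μ^(3)=-28; μ^(4)=-50

((0, 0, 2, 2); (0, 0, 0, 2); (0, 2, 0, 0); (3, 0, 0, 0))


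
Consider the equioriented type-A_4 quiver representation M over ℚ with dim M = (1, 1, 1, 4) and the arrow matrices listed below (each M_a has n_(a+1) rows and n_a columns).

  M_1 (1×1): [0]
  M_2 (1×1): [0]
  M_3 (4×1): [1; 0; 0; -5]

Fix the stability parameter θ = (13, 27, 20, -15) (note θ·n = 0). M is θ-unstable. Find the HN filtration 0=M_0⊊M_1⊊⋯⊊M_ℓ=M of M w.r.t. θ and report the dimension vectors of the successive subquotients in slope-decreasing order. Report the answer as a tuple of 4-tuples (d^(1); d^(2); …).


Interval decomposition of M: I[1,1], I[2,2], I[3,4], I[4,4]^3.
HN type (ℓ=4): μ^(1)=27; μ^(2)=13; μ^(3)=5/2; μ^(4)=-15

((0, 1, 0, 0); (1, 0, 0, 0); (0, 0, 1, 1); (0, 0, 0, 3))


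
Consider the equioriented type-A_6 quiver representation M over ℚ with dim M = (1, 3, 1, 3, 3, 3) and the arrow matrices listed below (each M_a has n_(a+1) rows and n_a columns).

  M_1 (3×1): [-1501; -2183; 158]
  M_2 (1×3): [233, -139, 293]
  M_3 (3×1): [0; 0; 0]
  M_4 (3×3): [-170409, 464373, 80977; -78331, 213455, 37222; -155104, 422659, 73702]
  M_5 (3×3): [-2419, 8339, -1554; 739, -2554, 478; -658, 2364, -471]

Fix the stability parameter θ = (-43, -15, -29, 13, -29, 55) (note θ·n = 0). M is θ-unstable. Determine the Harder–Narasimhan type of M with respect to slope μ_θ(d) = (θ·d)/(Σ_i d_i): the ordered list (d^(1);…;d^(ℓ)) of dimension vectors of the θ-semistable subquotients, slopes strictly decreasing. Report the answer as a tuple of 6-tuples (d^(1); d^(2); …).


Interval decomposition of M: I[1,3], I[2,2]^2, I[4,6]^3.
HN type (ℓ=5): μ^(1)=55; μ^(2)=-8; μ^(3)=-15; μ^(4)=-22; μ^(5)=-43

((0, 0, 0, 0, 0, 3); (0, 0, 0, 3, 3, 0); (0, 2, 0, 0, 0, 0); (0, 1, 1, 0, 0, 0); (1, 0, 0, 0, 0, 0))


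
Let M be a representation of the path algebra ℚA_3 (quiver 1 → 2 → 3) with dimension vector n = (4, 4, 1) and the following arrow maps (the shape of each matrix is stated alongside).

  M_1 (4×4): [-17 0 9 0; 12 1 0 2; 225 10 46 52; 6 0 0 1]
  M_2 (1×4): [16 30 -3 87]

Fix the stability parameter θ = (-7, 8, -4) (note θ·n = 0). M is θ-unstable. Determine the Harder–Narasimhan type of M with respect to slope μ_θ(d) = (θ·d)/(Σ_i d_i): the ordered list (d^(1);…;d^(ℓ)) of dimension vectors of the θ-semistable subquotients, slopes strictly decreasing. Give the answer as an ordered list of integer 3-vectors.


Interval decomposition of M: I[1,2]^3, I[1,3].
HN type (ℓ=3): μ^(1)=8; μ^(2)=2; μ^(3)=-7

((0, 3, 0); (0, 1, 1); (4, 0, 0))


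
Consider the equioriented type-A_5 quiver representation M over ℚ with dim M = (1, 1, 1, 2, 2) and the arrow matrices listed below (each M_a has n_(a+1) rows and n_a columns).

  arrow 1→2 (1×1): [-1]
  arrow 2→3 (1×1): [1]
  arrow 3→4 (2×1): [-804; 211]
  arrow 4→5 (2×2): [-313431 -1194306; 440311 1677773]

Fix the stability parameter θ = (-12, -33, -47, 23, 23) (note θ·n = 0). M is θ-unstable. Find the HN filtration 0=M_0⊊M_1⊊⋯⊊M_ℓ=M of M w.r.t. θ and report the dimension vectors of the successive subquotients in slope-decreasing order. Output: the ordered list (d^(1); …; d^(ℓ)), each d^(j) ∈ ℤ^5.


Interval decomposition of M: I[1,5], I[4,5].
HN type (ℓ=2): μ^(1)=23; μ^(2)=-92/3

((0, 0, 0, 2, 2); (1, 1, 1, 0, 0))


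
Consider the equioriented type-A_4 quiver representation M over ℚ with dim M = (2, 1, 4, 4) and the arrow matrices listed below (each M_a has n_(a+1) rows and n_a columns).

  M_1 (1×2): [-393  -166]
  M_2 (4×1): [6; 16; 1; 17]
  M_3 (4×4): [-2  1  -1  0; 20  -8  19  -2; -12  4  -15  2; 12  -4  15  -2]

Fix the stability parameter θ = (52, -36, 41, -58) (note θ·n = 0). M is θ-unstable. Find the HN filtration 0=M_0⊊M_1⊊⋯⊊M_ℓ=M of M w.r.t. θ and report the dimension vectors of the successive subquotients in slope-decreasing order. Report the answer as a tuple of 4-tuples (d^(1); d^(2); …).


Via rank(M_{q-1}∘⋯∘M_p): M ≅ I[1,1], I[1,4], I[3,3]^2, I[3,4], I[4,4]^2.
μ_θ-semistable layers: μ^(1)=52; μ^(2)=41; μ^(3)=-1/4; μ^(4)=-17/2; μ^(5)=-58

((1, 0, 0, 0); (0, 0, 2, 0); (1, 1, 1, 1); (0, 0, 1, 1); (0, 0, 0, 2))


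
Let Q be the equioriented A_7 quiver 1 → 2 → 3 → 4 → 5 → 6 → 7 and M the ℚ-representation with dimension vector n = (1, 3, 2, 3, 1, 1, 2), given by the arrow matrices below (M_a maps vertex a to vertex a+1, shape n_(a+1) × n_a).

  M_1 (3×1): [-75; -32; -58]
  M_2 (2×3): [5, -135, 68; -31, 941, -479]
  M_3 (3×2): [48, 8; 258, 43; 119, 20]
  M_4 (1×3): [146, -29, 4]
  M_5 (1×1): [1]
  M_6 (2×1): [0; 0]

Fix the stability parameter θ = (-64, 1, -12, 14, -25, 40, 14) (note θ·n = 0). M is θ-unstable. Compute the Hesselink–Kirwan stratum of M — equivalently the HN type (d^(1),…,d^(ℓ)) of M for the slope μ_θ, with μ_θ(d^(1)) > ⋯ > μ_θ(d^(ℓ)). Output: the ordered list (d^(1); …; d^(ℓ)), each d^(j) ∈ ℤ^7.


Interval decomposition of M: I[1,6], I[2,2], I[2,4], I[4,4], I[7,7]^2.
HN type (ℓ=5): μ^(1)=40; μ^(2)=14; μ^(3)=1; μ^(4)=-11/2; μ^(5)=-64

((0, 0, 0, 0, 0, 1, 0); (0, 0, 0, 2, 0, 0, 2); (0, 1, 0, 0, 0, 0, 0); (0, 2, 2, 1, 1, 0, 0); (1, 0, 0, 0, 0, 0, 0))


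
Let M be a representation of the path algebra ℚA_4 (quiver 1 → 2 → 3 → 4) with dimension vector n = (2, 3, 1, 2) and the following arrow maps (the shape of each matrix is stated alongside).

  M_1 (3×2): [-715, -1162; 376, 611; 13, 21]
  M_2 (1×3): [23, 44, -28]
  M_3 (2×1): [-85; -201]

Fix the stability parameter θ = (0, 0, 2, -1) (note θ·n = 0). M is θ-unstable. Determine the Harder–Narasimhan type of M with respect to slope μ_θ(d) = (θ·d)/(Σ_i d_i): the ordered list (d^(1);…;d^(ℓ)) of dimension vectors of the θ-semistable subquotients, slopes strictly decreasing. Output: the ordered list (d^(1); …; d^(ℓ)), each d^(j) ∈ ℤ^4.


Via rank(M_{q-1}∘⋯∘M_p): M ≅ I[1,2], I[1,4], I[2,2], I[4,4].
μ_θ-semistable layers: μ^(1)=1/2; μ^(2)=0; μ^(3)=-1

((0, 0, 1, 1); (2, 3, 0, 0); (0, 0, 0, 1))


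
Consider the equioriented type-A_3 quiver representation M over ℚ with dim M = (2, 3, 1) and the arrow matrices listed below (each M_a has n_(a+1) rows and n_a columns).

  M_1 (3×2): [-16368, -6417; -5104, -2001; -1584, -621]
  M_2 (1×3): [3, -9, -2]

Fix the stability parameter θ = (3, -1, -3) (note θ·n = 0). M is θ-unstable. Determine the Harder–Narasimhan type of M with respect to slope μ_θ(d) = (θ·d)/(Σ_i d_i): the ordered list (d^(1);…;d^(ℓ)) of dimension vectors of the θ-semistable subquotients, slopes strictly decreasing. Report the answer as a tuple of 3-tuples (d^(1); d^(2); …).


Barcode: M ≅ I[1,1], I[1,2], I[2,2], I[2,3]. HN layers by μ_θ (4 steps, strictly decreasing):
  μ^(1)=3; μ^(2)=1; μ^(3)=-1; μ^(4)=-2

((1, 0, 0); (1, 1, 0); (0, 1, 0); (0, 1, 1))
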